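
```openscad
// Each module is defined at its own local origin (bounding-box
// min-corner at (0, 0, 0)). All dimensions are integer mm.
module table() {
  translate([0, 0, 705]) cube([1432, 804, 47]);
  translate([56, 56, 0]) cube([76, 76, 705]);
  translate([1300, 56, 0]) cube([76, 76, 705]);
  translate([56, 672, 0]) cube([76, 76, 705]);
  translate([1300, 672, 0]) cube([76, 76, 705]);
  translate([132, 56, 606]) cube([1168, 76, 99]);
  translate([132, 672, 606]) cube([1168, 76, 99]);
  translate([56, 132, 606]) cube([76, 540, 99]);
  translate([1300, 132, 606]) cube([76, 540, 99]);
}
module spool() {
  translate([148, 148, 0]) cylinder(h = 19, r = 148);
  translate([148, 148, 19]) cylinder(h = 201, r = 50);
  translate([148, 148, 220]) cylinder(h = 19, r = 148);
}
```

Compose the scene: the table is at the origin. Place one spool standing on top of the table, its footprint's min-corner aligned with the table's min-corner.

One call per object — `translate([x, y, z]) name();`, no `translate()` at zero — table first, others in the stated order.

table();
translate([0, 0, 752]) spool();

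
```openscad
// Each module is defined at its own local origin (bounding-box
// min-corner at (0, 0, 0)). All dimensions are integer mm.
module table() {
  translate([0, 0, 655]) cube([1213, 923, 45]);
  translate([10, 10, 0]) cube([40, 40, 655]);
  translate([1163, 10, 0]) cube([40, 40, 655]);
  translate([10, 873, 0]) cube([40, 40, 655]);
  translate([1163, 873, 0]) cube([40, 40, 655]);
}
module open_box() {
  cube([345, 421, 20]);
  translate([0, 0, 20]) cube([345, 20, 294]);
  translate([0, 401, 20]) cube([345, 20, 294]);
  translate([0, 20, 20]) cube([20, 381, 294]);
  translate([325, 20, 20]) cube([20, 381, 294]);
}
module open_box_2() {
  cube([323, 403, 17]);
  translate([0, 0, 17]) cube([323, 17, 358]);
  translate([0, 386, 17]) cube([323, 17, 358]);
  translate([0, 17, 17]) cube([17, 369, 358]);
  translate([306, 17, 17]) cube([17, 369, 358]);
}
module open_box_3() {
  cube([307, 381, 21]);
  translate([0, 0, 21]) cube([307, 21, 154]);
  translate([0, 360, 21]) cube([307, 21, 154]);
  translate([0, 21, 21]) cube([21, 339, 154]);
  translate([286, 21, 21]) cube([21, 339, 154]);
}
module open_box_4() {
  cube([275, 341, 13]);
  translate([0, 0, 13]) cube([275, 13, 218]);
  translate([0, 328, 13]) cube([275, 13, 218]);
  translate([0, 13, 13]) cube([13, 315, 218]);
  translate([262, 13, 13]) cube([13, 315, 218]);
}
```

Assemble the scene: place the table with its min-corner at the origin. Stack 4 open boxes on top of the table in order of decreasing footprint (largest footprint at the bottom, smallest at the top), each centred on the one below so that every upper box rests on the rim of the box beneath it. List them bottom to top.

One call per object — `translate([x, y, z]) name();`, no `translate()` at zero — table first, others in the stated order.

table();
translate([434, 251, 700]) open_box();
translate([445, 260, 1014]) open_box_2();
translate([453, 271, 1389]) open_box_3();
translate([469, 291, 1564]) open_box_4();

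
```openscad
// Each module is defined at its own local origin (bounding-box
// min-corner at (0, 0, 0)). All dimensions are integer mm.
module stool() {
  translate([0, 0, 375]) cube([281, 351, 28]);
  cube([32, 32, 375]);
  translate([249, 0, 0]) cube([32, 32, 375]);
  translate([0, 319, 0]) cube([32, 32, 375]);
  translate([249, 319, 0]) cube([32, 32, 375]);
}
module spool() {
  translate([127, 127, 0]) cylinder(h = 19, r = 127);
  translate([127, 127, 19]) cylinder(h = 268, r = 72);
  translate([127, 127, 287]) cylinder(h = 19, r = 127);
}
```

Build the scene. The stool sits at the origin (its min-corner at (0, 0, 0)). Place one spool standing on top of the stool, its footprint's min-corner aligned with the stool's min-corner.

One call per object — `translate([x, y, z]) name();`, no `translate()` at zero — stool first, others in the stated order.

stool();
translate([0, 0, 403]) spool();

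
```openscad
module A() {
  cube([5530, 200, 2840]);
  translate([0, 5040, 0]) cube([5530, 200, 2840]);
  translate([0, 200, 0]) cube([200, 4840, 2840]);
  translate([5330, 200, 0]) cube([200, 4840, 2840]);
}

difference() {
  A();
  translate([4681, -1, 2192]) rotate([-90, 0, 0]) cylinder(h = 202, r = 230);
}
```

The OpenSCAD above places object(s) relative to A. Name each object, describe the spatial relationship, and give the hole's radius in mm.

A is a house frame. The house frame has a circular hole through its front wall. The hole's radius is 230 mm.

The subtracted cylinder has r = 230 mm.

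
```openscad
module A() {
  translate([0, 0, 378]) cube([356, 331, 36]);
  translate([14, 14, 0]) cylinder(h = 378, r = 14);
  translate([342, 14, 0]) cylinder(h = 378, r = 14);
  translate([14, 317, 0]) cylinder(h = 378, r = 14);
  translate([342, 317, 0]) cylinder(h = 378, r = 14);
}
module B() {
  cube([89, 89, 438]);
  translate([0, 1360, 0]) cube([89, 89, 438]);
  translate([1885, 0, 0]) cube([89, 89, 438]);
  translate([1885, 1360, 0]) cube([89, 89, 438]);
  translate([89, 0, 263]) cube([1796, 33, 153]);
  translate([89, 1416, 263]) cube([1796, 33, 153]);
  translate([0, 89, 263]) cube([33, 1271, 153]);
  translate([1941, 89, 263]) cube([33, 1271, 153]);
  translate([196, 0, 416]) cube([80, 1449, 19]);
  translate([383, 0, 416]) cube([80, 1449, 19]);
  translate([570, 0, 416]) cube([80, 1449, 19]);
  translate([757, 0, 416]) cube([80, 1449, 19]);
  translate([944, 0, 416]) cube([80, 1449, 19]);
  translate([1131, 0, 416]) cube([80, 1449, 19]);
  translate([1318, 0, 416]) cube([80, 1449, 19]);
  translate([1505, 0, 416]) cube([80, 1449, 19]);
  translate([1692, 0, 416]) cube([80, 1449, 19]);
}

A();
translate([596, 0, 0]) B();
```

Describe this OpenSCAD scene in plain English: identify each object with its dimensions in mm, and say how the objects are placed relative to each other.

A is a four-legged stool. The seat is 356×331 mm, 36 mm thick, top at z = 414 mm. It stands on four round legs, each 28 mm in diameter, from z = 0 to the seat underside, each leg's axis is inset half a diameter from the nearest pair of seat edges (so the leg's bounding box is flush with the corner).

B is a bed frame 1974 mm long (x) by 1449 mm wide (y). Four 89×89 mm corner posts, 438 mm tall, at the corners of the footprint. Four rails of 33 mm thickness and 153 mm height run between adjacent posts with their undersides at z = 263 mm, their outer faces flush with the outside of the frame (the two x-running rails run between the posts' inner faces; the two y-running rails run between the posts' inner faces). 9 slats, each 80 mm wide (x) and 19 mm thick, lie across the top of the two x-running rails, running the full 1449 mm width of the frame in y; the slats are evenly spaced along x between the inner faces of the end posts with equal gaps (rounded down to the nearest mm) at the −x end and between each pair — any rounding remainder accumulates at the +x end.

The bed frame is on the floor beside the stool on its +x side.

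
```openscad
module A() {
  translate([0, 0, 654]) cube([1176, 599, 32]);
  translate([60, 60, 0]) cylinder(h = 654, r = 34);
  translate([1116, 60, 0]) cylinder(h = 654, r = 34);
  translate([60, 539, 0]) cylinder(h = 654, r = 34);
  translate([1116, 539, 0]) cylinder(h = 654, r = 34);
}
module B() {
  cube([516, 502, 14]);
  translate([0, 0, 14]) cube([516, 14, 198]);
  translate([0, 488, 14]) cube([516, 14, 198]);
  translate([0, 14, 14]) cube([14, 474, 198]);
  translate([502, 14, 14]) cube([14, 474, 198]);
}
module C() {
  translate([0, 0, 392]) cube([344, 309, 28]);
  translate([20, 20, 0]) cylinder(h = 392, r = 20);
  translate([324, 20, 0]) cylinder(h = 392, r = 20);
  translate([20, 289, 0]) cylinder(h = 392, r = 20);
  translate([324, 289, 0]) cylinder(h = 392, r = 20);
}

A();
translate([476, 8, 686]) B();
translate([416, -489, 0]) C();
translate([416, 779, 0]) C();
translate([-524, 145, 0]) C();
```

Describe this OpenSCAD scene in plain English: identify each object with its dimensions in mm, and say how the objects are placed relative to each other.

A is a table with a 1176×599 mm rectangular top, 32 mm thick, top surface at z = 686 mm, supported by four round legs of 68 mm diameter, each leg's bounding box inset 26 mm from the nearest pair of top edges, running from the floor.

B is an open storage box with external size 516×502×212 mm and wall thickness 14 mm (the base is also 14 mm thick). The base covers the whole footprint; the four walls stand on the base, with the y-facing walls full-width and the x-facing walls fitting between their inner faces.

C is a four-legged stool. The seat is 344×309 mm, 28 mm thick, top at z = 420 mm. It stands on four round legs, each 40 mm in diameter, from z = 0 to the seat underside, each leg's axis is inset half a diameter from the nearest pair of seat edges (so the leg's bounding box is flush with the corner).

The open box is on top of the table. Three stools sit around the table at the −y, +y, −x sides.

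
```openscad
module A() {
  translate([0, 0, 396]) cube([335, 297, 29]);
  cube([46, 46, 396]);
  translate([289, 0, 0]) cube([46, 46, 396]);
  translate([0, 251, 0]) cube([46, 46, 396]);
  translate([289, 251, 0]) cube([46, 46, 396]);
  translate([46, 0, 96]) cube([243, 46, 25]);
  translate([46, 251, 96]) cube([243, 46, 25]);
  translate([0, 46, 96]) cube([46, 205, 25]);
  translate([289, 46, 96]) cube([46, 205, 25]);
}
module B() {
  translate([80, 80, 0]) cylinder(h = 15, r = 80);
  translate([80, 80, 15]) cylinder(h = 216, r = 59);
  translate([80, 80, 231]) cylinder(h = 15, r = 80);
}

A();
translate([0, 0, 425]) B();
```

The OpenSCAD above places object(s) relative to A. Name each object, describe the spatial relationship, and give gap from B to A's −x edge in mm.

The spool's min-x is at 0; the stool's min-x is 0; gap = 0 mm.

A is a stool. B is a spool. The spool is on top of the stool. The gap from the spool to the stool's −x edge is 0 mm.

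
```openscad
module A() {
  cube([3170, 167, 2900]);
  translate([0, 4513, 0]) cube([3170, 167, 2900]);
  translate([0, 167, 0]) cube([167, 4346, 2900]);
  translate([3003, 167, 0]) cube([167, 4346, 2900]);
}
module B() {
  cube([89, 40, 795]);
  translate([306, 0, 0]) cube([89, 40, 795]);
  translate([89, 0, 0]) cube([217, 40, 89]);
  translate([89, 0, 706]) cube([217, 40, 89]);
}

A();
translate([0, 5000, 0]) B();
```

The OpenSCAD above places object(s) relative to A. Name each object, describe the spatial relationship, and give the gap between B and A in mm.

A is a house frame. B is a picture frame. The picture frame is on the floor beside the house frame on its +y side. The gap between the picture frame and the house frame is 320 mm.

The picture frame's nearest face is 320 mm from the house frame's +y face.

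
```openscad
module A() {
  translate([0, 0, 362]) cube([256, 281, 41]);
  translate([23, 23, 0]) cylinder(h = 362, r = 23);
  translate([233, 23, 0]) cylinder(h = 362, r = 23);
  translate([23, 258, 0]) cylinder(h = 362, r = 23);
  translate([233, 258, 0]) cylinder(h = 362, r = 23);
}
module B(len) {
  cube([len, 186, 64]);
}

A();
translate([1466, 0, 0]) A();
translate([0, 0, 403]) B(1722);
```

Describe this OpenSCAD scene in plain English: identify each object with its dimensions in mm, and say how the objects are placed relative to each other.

A is a four-legged stool. The seat is 256×281 mm, 41 mm thick, top at z = 403 mm. It stands on four round legs, each 46 mm in diameter, from z = 0 to the seat underside, each leg's axis is inset half a diameter from the nearest pair of seat edges (so the leg's bounding box is flush with the corner).

B is a rectangular beam 1722 mm long (x), 186 mm deep (y), 64 mm thick (z).

The beam spans the tops of two stools placed 1210 mm apart, resting at z = 403 mm.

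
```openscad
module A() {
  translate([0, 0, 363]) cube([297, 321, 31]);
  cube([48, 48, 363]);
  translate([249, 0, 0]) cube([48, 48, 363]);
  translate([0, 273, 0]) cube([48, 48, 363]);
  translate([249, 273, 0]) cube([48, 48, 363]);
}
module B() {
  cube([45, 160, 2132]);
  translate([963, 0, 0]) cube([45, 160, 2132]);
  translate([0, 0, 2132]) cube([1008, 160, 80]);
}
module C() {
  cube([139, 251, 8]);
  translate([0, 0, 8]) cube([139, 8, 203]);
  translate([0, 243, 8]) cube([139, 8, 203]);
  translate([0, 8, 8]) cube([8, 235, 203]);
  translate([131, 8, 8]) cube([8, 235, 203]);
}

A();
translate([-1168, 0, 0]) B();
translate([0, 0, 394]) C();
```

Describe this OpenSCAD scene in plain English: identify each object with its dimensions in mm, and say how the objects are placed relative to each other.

A is a simple wooden stool: a rectangular seat 297 mm (x) by 321 mm (y), 31 mm thick, top face at z = 394 mm, on four square legs, each 48×48 mm in cross-section. The legs rest on z = 0, each flush with a corner of the seat.

B is a rectangular door frame: two vertical jambs of 45×160 mm section, 2132 mm tall, with a clear opening 918 mm wide between their inner faces. A header 80 mm tall and 160 mm deep lies on top of the jambs and spans the full outside width.

C is an open-topped rectangular box: outside dimensions 139×251×211 mm, with a uniform wall and base thickness of 8 mm. The base is a full 139×251 slab on the floor; four walls sit on top of the base. The front and back walls (the −y and +y sides) span the full width; the two side walls fit between them.

The door frame is on the floor beside the stool on its −x side. The open box is on top of the stool.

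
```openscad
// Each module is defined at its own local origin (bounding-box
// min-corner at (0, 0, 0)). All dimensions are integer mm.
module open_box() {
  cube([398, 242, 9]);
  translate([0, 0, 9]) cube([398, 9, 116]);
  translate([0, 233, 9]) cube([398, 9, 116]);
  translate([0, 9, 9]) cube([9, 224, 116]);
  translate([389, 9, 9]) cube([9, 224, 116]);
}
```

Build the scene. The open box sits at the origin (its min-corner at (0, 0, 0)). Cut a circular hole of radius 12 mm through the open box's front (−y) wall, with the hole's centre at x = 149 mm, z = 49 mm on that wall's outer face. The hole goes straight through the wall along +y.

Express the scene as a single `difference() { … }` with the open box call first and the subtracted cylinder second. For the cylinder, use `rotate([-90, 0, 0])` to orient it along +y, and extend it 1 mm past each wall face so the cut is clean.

difference() {
  open_box();
  translate([149, -1, 49]) rotate([-90, 0, 0]) cylinder(h = 11, r = 12);
}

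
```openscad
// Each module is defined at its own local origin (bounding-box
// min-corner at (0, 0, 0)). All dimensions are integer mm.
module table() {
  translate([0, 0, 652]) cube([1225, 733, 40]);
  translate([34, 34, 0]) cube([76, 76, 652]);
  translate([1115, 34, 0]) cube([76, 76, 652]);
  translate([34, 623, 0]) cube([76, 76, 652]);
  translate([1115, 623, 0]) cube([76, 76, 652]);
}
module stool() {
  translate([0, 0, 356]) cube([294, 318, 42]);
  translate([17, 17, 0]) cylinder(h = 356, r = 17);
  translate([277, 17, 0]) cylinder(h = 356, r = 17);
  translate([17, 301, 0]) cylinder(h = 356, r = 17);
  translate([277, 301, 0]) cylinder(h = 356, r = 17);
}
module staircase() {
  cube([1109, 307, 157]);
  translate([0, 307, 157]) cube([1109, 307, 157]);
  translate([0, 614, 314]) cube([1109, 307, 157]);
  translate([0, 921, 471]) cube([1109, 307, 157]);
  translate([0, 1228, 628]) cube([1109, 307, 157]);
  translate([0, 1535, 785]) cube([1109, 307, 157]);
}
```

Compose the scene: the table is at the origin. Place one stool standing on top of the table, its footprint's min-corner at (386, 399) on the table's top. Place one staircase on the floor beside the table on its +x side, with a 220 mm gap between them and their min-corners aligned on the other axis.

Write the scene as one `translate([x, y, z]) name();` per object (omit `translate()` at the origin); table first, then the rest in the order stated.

table();
translate([386, 399, 692]) stool();
translate([1445, 0, 0]) staircase();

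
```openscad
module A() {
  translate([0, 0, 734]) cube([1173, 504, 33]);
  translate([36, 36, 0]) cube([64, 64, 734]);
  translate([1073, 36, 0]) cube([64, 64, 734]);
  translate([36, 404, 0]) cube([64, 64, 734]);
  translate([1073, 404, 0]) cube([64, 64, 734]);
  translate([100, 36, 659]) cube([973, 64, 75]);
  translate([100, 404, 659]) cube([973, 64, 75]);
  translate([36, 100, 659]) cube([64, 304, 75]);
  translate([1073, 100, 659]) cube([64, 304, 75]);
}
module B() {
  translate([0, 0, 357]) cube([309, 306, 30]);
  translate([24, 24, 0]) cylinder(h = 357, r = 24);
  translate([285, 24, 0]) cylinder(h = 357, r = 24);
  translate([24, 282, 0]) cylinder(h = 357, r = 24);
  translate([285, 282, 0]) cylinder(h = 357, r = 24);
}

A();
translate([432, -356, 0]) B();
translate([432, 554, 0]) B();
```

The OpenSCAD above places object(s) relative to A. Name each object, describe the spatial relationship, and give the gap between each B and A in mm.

A is a table. B is a stool. Two stools sit around the table at the −y, +y sides. The gap between each stool and the table is 50 mm.

Each stool's nearest face is 50 mm from the table's bounding box.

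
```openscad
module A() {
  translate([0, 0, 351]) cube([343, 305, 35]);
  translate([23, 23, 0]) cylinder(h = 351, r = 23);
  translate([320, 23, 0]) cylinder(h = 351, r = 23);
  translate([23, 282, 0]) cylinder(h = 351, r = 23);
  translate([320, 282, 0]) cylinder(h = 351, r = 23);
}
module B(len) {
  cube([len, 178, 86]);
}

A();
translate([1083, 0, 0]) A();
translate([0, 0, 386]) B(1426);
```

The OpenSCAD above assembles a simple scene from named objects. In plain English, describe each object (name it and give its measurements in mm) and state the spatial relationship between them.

A is a four-legged stool. The seat is a 343×305×35 mm slab whose top surface is at z = 386 mm; four round legs, each 46 mm in diameter, run from the floor (z = 0) to the underside of the seat, each leg's axis is inset half a diameter from the nearest pair of seat edges (so the leg's bounding box is flush with the corner).

B is a rectangular beam 1426 mm long (x), 178 mm deep (y), 86 mm thick (z).

The beam spans the tops of two stools placed 740 mm apart, resting at z = 386 mm.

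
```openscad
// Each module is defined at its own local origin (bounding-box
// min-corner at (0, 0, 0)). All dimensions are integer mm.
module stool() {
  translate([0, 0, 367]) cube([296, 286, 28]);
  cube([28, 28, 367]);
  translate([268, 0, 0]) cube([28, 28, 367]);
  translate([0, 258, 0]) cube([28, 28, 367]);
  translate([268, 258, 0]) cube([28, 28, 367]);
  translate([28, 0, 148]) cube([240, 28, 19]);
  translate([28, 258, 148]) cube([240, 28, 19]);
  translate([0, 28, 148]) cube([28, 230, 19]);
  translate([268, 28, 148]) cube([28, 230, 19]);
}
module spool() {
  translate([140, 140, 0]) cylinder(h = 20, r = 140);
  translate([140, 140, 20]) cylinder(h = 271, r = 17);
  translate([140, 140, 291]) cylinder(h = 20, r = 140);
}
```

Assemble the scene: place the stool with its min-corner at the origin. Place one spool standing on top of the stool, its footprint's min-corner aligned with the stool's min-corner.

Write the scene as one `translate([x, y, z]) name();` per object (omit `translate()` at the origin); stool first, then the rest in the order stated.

stool();
translate([0, 0, 395]) spool();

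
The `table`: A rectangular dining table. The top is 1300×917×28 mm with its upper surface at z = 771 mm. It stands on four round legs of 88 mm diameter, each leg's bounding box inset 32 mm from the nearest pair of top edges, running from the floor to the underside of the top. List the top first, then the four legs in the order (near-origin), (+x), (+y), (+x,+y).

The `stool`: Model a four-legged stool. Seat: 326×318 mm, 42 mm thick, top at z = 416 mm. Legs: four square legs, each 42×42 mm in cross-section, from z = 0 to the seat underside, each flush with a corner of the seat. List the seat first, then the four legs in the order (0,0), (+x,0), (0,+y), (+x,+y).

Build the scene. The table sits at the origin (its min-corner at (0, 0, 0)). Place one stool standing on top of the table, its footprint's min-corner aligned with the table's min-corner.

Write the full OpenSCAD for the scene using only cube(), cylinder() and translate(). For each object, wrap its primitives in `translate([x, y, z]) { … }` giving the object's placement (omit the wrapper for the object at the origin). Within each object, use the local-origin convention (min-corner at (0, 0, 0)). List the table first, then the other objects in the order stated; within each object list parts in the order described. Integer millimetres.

translate([0, 0, 743]) cube([1300, 917, 28]);
translate([76, 76, 0]) cylinder(h = 743, r = 44);
translate([1224, 76, 0]) cylinder(h = 743, r = 44);
translate([76, 841, 0]) cylinder(h = 743, r = 44);
translate([1224, 841, 0]) cylinder(h = 743, r = 44);
translate([0, 0, 771]) {
  translate([0, 0, 374]) cube([326, 318, 42]);
  cube([42, 42, 374]);
  translate([284, 0, 0]) cube([42, 42, 374]);
  translate([0, 276, 0]) cube([42, 42, 374]);
  translate([284, 276, 0]) cube([42, 42, 374]);
}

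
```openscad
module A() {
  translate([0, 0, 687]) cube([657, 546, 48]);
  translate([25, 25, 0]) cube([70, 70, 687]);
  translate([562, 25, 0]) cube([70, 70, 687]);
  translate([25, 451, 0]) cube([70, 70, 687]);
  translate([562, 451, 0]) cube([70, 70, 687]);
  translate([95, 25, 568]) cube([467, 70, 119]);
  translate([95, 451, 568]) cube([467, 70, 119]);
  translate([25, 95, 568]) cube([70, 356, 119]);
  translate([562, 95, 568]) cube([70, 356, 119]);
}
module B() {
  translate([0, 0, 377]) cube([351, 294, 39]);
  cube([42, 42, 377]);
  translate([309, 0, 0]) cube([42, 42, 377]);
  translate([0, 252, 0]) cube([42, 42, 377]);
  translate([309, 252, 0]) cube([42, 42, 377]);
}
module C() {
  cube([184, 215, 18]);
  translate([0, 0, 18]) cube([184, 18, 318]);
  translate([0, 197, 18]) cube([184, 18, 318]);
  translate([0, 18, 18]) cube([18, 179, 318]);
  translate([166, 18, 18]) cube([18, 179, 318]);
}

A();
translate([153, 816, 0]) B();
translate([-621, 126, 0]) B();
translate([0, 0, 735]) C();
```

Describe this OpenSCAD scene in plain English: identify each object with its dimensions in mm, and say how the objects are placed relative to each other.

A is a table: top 657 mm (x) × 546 mm (y), 48 mm thick, upper face at z = 735 mm, on four 70×70 mm square legs, each inset 25 mm from the nearest pair of top edges, running from z = 0 to the bottom of the top. Four apron rails, 70 mm thick and 119 mm tall, run between adjacent legs with their top edges flush with the underside of the top and their outer faces flush with the legs' outer faces.

B is a four-legged stool. The seat is 351×294 mm, 39 mm thick, top at z = 416 mm. It stands on four square legs, each 42×42 mm in cross-section, from z = 0 to the seat underside, each flush with a corner of the seat.

C is an open storage box with external size 184×215×336 mm and wall thickness 18 mm (the base is also 18 mm thick). The base covers the whole footprint; the four walls stand on the base, with the y-facing walls full-width and the x-facing walls fitting between their inner faces.

Two stools sit around the table at the +y, −x sides. The open box is on top of the table.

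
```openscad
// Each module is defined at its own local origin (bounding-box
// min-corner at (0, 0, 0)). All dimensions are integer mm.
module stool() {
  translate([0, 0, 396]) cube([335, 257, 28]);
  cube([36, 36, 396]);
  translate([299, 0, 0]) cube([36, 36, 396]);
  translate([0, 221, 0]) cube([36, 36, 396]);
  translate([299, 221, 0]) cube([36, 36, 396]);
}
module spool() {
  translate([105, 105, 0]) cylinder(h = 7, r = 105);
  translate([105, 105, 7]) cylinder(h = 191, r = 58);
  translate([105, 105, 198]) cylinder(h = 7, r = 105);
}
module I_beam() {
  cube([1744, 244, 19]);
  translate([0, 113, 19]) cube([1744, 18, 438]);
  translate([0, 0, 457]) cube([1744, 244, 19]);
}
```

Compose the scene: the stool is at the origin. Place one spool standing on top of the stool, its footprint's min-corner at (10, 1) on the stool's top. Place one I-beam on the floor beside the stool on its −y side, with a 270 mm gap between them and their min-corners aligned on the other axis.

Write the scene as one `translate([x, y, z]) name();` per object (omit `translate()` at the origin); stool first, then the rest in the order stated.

stool();
translate([10, 1, 424]) spool();
translate([0, -514, 0]) I_beam();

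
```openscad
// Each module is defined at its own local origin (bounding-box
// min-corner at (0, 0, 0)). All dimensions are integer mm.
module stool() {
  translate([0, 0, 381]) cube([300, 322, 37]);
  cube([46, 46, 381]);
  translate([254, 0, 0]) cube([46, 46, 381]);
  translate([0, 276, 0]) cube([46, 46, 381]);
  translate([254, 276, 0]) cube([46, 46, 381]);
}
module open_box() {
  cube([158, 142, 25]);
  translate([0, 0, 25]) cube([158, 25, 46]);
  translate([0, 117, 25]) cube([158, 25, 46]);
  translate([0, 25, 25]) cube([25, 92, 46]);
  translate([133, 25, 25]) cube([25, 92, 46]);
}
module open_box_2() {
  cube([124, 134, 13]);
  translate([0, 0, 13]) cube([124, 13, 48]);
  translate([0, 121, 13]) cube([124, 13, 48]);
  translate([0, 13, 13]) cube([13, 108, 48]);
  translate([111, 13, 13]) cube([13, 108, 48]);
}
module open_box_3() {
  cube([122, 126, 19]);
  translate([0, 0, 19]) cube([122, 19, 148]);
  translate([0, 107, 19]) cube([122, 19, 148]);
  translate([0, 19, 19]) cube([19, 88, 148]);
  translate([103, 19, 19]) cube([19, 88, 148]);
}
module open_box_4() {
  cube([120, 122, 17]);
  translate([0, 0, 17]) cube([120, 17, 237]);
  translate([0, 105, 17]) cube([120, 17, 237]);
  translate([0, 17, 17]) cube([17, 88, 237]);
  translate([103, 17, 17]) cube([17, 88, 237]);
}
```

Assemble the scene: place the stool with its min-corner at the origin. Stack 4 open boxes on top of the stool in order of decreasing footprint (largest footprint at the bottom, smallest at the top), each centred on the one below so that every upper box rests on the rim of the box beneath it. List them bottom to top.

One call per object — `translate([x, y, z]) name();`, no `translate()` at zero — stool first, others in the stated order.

stool();
translate([71, 90, 418]) open_box();
translate([88, 94, 489]) open_box_2();
translate([89, 98, 550]) open_box_3();
translate([90, 100, 717]) open_box_4();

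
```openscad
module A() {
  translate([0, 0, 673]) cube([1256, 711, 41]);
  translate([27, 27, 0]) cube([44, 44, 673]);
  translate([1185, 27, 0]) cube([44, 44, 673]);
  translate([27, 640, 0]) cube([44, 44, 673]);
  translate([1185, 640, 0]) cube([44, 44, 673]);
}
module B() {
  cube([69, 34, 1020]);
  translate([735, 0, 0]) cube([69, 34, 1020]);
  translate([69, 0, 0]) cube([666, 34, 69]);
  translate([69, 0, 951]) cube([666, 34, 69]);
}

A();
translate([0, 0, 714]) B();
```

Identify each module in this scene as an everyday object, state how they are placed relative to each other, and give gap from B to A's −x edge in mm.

The picture frame's min-x is at 0; the table's min-x is 0; gap = 0 mm.

A is a table. B is a picture frame. The picture frame is on top of the table. The gap from the picture frame to the table's −x edge is 0 mm.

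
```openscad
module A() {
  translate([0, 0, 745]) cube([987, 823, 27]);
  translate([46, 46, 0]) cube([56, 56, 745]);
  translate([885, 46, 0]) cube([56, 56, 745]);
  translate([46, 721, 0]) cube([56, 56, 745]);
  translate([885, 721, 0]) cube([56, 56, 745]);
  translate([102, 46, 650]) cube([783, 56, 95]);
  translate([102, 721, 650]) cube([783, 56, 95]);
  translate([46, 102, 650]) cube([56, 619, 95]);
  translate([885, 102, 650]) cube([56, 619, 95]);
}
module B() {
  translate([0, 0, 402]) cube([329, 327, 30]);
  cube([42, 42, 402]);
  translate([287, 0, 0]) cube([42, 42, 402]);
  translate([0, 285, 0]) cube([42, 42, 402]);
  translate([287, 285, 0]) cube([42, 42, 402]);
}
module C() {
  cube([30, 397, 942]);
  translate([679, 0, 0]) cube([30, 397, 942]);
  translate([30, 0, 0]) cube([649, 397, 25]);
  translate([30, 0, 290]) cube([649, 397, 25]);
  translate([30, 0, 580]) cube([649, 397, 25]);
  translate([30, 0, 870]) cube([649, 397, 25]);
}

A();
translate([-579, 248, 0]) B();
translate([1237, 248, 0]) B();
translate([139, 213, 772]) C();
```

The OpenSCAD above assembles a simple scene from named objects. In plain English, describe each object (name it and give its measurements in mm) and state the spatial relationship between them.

A is a table: top 987 mm (x) × 823 mm (y), 27 mm thick, upper face at z = 772 mm, on four 56×56 mm square legs, each inset 46 mm from the nearest pair of top edges, running from z = 0 to the bottom of the top. Four apron rails, 56 mm thick and 95 mm tall, run between adjacent legs with their top edges flush with the underside of the top and their outer faces flush with the legs' outer faces.

B is a four-legged stool. The seat is a 329×327×30 mm slab whose top surface is at z = 432 mm; four square legs, each 42×42 mm in cross-section, run from the floor (z = 0) to the underside of the seat, each flush with a corner of the seat.

C is an open bookshelf. Two side panels, each 30 mm thick, 397 mm deep and 942 mm tall, stand 709 mm apart (outside-to-outside). Between them sit 4 shelves, each 25 mm thick and 397 mm deep, spanning the full gap between the sides. The bottom shelf rests on the floor (its underside at z = 0) and the clear gap between one shelf's top and the next shelf's underside is 265 mm.

Two stools sit around the table at the −x, +x sides. The bookshelf is on top of the table, centred.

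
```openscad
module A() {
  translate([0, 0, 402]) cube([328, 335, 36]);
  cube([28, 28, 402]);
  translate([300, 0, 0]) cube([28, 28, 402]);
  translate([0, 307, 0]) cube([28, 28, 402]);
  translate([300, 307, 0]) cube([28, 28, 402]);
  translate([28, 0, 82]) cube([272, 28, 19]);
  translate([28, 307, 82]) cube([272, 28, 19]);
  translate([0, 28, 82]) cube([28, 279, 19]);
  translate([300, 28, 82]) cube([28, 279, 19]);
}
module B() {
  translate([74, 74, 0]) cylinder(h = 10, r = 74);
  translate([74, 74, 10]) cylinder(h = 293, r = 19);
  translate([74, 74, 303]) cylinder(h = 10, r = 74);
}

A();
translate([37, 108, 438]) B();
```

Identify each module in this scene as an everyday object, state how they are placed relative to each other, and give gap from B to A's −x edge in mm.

The spool's min-x is at 37; the stool's min-x is 0; gap = 37 mm.

A is a stool. B is a spool. The spool is on top of the stool. The gap from the spool to the stool's −x edge is 37 mm.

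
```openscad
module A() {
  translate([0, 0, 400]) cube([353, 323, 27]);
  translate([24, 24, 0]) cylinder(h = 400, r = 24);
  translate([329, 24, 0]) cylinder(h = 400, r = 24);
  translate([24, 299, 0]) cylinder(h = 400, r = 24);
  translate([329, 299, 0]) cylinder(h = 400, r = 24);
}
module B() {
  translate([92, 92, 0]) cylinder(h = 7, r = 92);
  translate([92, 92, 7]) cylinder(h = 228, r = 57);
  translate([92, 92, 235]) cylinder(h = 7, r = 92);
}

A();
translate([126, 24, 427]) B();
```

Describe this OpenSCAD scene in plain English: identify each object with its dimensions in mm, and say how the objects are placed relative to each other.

A is a simple wooden stool: a rectangular seat 353 mm (x) by 323 mm (y), 27 mm thick, top face at z = 427 mm, on four round legs, each 48 mm in diameter. The legs rest on z = 0, each leg's axis is inset half a diameter from the nearest pair of seat edges (so the leg's bounding box is flush with the corner).

B is a spool: two coaxial disc flanges of radius 92 mm and thickness 7 mm, joined by a core cylinder of radius 57 mm and height 228 mm. The lower flange rests on z = 0 and the three cylinders share a vertical axis.

The spool is on top of the stool.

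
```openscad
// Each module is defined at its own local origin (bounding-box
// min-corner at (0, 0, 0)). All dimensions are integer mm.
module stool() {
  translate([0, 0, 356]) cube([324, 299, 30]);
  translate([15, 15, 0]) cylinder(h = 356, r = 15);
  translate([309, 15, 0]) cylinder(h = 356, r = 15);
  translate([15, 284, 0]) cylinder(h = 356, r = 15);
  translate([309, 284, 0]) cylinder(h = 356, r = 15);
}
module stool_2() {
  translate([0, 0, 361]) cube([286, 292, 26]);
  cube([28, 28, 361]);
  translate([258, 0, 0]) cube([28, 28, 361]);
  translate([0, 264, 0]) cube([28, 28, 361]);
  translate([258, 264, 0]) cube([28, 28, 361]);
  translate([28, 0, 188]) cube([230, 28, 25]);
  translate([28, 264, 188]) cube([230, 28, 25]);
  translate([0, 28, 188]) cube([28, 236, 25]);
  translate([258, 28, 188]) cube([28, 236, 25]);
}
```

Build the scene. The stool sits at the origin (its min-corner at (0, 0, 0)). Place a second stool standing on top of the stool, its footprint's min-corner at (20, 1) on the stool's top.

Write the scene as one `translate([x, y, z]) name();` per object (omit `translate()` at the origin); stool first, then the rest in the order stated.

stool();
translate([20, 1, 386]) stool_2();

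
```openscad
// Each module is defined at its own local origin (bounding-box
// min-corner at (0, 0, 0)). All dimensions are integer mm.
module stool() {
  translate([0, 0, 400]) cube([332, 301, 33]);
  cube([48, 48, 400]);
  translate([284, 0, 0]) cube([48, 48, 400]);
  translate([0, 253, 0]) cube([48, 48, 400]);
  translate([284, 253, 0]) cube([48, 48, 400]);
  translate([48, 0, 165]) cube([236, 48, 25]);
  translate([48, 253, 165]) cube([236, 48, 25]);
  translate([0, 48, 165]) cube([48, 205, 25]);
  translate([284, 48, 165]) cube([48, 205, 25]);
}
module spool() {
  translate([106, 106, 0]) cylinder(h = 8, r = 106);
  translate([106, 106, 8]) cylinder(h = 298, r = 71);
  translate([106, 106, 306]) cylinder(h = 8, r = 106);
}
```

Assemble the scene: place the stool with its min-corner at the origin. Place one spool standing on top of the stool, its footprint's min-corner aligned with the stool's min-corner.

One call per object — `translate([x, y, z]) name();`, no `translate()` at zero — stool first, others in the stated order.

stool();
translate([0, 0, 433]) spool();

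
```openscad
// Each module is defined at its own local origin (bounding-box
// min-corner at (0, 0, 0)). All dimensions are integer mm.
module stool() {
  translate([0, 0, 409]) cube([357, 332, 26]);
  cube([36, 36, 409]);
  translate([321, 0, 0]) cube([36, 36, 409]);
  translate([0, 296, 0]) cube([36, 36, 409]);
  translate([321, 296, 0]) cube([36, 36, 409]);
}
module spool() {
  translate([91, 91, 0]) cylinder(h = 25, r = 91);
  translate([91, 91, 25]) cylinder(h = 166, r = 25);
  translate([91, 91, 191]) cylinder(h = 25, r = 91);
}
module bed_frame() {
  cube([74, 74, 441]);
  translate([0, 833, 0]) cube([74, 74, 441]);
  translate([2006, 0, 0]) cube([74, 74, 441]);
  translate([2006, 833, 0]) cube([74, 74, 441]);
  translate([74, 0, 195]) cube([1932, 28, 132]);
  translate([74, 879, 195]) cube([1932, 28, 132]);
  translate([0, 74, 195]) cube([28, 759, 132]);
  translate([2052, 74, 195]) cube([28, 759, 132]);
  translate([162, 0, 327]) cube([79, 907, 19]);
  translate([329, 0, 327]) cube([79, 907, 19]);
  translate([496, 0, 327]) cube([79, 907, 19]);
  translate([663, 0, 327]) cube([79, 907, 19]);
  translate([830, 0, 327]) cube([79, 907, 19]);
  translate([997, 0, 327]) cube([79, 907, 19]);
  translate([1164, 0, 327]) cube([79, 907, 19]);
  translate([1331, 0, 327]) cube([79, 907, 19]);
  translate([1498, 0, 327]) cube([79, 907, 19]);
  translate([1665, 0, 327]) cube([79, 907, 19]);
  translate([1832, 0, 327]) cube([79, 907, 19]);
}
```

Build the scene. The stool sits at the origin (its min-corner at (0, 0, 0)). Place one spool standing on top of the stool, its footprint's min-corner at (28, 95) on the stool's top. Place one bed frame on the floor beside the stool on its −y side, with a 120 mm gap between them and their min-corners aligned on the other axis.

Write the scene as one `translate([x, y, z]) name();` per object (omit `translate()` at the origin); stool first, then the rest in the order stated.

stool();
translate([28, 95, 435]) spool();
translate([0, -1027, 0]) bed_frame();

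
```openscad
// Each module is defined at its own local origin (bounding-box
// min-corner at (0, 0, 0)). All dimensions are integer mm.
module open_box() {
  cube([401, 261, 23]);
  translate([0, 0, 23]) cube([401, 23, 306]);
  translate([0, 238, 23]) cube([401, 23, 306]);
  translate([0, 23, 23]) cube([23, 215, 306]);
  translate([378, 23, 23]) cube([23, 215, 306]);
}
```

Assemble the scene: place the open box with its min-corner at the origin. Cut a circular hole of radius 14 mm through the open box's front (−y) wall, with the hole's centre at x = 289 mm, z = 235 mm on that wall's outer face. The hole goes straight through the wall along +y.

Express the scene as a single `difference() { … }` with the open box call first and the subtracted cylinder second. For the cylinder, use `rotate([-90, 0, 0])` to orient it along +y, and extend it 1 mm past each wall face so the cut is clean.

difference() {
  open_box();
  translate([289, -1, 235]) rotate([-90, 0, 0]) cylinder(h = 25, r = 14);
}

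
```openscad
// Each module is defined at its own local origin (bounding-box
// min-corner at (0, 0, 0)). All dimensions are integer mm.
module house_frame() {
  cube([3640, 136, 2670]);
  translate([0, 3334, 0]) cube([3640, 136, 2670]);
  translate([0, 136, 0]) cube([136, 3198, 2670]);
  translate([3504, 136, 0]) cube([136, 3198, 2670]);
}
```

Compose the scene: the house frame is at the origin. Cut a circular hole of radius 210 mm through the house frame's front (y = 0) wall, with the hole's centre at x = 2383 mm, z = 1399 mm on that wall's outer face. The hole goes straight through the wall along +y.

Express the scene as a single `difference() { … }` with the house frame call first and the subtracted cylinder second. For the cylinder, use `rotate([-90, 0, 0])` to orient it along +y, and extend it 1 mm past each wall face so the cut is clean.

difference() {
  house_frame();
  translate([2383, -1, 1399]) rotate([-90, 0, 0]) cylinder(h = 138, r = 210);
}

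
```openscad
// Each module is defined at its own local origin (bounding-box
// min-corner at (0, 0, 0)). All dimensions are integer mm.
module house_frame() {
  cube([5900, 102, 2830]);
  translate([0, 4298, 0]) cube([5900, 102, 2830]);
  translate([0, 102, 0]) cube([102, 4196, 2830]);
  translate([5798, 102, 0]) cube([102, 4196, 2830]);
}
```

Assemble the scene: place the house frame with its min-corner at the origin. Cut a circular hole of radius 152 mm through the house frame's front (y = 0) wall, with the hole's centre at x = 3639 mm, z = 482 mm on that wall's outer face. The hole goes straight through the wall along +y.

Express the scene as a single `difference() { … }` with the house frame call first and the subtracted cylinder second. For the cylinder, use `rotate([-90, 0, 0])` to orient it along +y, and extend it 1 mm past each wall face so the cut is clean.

difference() {
  house_frame();
  translate([3639, -1, 482]) rotate([-90, 0, 0]) cylinder(h = 104, r = 152);
}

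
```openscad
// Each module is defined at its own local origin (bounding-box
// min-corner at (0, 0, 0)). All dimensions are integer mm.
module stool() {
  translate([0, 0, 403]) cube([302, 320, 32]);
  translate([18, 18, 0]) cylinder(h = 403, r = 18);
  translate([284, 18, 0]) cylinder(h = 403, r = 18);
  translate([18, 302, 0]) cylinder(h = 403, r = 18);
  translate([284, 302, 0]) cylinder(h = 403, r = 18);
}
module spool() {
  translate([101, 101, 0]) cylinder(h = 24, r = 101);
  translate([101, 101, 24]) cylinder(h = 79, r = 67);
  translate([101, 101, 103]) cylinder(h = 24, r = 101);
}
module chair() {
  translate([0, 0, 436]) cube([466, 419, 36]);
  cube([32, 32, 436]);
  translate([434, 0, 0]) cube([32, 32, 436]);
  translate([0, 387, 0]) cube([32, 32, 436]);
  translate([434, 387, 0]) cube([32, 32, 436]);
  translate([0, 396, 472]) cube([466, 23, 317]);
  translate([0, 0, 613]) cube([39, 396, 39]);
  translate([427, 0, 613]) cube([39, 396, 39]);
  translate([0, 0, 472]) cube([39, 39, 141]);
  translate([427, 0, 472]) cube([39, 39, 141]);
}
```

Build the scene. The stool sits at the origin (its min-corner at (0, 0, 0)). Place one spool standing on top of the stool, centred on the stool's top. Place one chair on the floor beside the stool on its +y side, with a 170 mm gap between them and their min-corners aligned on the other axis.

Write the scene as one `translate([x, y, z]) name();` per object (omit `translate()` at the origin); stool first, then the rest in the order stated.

stool();
translate([50, 59, 435]) spool();
translate([0, 490, 0]) chair();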